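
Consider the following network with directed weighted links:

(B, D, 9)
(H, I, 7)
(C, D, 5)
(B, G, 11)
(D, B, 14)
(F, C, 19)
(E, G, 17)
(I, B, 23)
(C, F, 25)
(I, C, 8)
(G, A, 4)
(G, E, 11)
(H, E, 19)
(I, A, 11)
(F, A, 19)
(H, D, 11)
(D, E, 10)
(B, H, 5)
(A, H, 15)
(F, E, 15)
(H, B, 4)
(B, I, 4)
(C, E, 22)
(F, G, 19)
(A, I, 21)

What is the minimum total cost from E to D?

47

Settle nodes by increasing distance from E:
E: 0
G: 17  (via E)
A: 21  (via G)
H: 36  (via A)
B: 40  (via H)
I: 42  (via A)
D: 47  (via H)
Shortest route: E–G–A–H–D = 47.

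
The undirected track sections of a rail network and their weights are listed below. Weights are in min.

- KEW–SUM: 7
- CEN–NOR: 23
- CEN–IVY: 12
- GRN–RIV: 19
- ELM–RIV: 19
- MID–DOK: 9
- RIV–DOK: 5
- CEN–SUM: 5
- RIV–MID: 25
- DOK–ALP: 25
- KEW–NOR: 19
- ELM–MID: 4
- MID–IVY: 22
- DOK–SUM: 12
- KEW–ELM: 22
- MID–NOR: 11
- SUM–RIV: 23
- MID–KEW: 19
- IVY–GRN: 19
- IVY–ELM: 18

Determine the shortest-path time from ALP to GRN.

49 min

Shortest distances from ALP:
ALP: 0
DOK: 25  (via ALP)
RIV: 30  (via DOK)
MID: 34  (via DOK)
SUM: 37  (via DOK)
ELM: 38  (via MID)
CEN: 42  (via SUM)
KEW: 44  (via SUM)
NOR: 45  (via MID)
GRN: 49  (via RIV)
Shortest route: ALP–DOK–RIV–GRN = 49 min.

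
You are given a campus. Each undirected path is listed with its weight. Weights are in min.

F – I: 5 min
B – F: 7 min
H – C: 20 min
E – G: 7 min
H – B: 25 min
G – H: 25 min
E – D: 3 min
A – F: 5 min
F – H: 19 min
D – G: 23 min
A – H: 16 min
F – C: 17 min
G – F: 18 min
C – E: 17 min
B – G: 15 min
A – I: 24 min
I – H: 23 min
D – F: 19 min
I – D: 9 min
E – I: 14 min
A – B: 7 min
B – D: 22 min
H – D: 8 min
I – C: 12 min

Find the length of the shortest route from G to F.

Enumerating some paths:
G - E - I - F: 7+14+5 = 26
G - B - F: 15+7 = 22
G - E - D - I - F: 7+3+9+5 = 24
G - F: 18 = 18
The minimum is 18 min via G - F.

18 min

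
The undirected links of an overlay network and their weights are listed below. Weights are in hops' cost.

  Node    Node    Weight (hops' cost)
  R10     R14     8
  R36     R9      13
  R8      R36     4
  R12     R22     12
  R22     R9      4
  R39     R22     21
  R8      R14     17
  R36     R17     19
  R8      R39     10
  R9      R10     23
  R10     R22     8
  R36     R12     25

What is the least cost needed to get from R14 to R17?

40 hops' cost

Candidate routes:
R14 → R8 → R36 → R17: 17+4+19 = 40
R14 → R10 → R9 → R36 → R17: 8+23+13+19 = 63
R14 → R10 → R22 → R9 → R36 → R17: 8+8+4+13+19 = 52
The minimum is 40 hops' cost via R14 → R8 → R36 → R17.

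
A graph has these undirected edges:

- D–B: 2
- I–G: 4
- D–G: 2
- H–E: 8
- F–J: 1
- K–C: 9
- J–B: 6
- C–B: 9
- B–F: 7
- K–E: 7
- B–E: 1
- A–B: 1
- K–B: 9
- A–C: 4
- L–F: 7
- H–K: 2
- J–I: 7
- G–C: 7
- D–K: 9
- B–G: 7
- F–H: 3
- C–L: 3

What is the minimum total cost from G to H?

Shortest distances from G:
G: 0
D: 2  (via G)
B: 4  (via D)
I: 4  (via G)
A: 5  (via B)
E: 5  (via B)
C: 7  (via G)
J: 10  (via B)
L: 10  (via C)
F: 11  (via B)
K: 11  (via D)
H: 13  (via E)
Shortest route: G → D → B → E → H = 13.

13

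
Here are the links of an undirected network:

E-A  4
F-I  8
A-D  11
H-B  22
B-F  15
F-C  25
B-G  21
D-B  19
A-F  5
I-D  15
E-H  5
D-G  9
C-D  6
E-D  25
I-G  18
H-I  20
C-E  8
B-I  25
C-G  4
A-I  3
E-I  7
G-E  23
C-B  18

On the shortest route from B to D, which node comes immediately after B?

Compare a few routes:
B → D: 19 = 19
B → G → D: 21+9 = 30
B → C → D: 18+6 = 24
B → F → A → D: 15+5+11 = 31
The minimum is 19 via B → D.
So from B the first move is to D.

D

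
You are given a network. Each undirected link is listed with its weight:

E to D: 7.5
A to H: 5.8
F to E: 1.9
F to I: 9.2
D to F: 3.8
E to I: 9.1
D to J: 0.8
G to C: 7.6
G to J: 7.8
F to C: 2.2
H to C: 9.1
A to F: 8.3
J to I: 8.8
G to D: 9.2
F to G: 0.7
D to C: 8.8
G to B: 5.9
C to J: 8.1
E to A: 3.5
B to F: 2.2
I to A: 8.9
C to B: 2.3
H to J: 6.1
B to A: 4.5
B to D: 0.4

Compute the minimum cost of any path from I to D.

9.6

Compare a few routes:
I → F → B → D: 9.2+2.2+0.4 = 11.8
I → E → F → B → D: 9.1+1.9+2.2+0.4 = 13.6
I → J → D: 8.8+0.8 = 9.6
I → F → D: 9.2+3.8 = 13
The minimum is 9.6 via I → J → D.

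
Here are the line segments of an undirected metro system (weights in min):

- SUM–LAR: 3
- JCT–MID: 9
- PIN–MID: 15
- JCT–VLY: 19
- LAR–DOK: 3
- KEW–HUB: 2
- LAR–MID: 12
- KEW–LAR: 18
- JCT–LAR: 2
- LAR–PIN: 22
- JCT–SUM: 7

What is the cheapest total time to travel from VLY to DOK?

24 min

Running Dijkstra from VLY:
VLY: 0
JCT: 19  (via VLY)
LAR: 21  (via JCT)
SUM: 24  (via LAR)
DOK: 24  (via LAR)
Shortest route: VLY–JCT–LAR–DOK = 24 min.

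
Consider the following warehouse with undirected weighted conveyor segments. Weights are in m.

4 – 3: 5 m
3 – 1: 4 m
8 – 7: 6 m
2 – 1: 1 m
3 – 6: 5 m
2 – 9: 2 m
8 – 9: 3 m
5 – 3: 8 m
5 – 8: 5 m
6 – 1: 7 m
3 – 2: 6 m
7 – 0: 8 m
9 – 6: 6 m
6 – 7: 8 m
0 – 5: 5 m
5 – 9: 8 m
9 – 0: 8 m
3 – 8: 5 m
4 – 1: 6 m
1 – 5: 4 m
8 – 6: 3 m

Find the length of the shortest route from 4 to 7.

16 m

Enumerating some paths:
4 - 1 - 2 - 9 - 8 - 7: 6+1+2+3+6 = 18
4 - 3 - 8 - 7: 5+5+6 = 16
4 - 3 - 6 - 7: 5+5+8 = 18
Cheapest is 4 - 3 - 8 - 7 at 16 m.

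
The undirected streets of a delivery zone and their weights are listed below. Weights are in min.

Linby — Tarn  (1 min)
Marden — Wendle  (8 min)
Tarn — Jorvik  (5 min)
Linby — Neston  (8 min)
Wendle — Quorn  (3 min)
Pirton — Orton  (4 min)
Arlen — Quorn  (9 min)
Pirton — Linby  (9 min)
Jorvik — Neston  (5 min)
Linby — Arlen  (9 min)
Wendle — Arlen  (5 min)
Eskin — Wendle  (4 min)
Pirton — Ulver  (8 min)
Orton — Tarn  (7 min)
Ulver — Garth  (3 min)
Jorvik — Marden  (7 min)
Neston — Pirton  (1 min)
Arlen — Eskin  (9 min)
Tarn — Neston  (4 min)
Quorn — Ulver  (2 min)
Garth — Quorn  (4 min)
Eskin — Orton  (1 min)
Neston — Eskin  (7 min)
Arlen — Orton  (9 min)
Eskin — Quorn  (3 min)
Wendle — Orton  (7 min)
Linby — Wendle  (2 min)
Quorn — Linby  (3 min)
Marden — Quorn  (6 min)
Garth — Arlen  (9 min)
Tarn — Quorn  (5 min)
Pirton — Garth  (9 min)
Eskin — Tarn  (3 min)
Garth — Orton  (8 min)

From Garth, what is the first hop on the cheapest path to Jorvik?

Candidate routes:
Garth → Quorn → Tarn → Jorvik: 4+5+5 = 14
Garth → Quorn → Linby → Tarn → Jorvik: 4+3+1+5 = 13
Garth → Ulver → Quorn → Linby → Tarn → Jorvik: 3+2+3+1+5 = 14
The minimum is 13 min via Garth → Quorn → Linby → Tarn → Jorvik.
So from Garth the first move is to Quorn.

Quorn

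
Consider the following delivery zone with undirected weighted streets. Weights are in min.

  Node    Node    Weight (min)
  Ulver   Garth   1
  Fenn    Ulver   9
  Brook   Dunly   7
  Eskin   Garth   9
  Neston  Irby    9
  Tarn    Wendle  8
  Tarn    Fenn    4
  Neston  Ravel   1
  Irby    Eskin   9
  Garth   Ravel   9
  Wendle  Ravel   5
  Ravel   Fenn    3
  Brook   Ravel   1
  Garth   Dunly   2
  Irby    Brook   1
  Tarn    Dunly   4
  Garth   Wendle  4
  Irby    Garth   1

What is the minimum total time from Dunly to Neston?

Settle nodes by increasing distance from Dunly:
Dunly: 0
Garth: 2  (via Dunly)
Ulver: 3  (via Garth)
Irby: 3  (via Garth)
Tarn: 4  (via Dunly)
Brook: 4  (via Irby)
Ravel: 5  (via Brook)
Neston: 6  (via Ravel)
Shortest route: Dunly–Garth–Irby–Brook–Ravel–Neston = 6 min.

6 min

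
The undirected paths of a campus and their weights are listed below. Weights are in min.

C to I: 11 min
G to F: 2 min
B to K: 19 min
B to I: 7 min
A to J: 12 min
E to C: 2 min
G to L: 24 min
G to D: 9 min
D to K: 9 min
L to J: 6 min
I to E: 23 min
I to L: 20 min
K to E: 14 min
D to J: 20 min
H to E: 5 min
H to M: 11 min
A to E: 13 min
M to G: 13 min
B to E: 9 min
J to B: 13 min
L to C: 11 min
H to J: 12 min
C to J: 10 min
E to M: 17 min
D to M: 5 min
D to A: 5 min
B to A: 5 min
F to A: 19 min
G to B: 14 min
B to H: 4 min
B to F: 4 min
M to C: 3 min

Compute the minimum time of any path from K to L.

Compare a few routes:
K → E → C → J → L: 14+2+10+6 = 32
K → E → C → L: 14+2+11 = 27
K → D → M → C → L: 9+5+3+11 = 28
The minimum is 27 min via K → E → C → L.

27 min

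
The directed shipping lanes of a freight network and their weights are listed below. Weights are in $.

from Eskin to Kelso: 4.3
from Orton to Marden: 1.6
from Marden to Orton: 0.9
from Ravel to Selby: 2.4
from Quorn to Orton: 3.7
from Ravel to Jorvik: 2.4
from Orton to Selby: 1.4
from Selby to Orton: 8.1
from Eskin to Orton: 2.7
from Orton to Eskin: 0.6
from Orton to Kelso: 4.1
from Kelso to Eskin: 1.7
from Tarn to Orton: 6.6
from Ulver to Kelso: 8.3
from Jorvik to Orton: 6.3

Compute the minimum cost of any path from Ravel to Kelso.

Settle nodes by increasing distance from Ravel:
Ravel: 0
Jorvik: 2.4  (via Ravel)
Selby: 2.4  (via Ravel)
Orton: 8.7  (via Jorvik)
Eskin: 9.3  (via Orton)
Marden: 10.3  (via Orton)
Kelso: 12.8  (via Orton)
Shortest route: Ravel–Jorvik–Orton–Kelso = $12.8.

$12.8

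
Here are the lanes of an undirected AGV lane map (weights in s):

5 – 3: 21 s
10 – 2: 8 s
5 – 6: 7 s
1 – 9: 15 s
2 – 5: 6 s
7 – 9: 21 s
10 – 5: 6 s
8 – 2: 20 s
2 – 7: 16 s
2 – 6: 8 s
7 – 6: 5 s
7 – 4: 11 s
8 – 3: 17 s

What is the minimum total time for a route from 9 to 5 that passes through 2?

40 s

Best 9 to 2: 9–7–6–2 costing 34
Shortest 2→5: 2–5 = 6
Total via 2: 34 + 6 = 40 s.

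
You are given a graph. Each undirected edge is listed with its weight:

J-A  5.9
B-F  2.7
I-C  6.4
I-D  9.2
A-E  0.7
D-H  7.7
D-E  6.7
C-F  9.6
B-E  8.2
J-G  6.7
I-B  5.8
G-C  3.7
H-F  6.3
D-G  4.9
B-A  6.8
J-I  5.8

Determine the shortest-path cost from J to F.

Candidate routes:
J–I–B–F: 5.8+5.8+2.7 = 14.3
J–A–B–F: 5.9+6.8+2.7 = 15.4
The minimum is 14.3 via J–I–B–F.

14.3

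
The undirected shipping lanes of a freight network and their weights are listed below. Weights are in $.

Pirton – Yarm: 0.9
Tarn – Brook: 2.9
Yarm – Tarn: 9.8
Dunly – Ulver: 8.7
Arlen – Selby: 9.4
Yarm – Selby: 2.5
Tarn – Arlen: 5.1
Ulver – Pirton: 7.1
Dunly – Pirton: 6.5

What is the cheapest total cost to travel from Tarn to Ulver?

Enumerating some paths:
Tarn–Yarm–Pirton–Ulver: 9.8+0.9+7.1 = 17.8
Tarn–Arlen–Selby–Yarm–Pirton–Ulver: 5.1+9.4+2.5+0.9+7.1 = 25
The minimum is $17.8 via Tarn–Yarm–Pirton–Ulver.

$17.8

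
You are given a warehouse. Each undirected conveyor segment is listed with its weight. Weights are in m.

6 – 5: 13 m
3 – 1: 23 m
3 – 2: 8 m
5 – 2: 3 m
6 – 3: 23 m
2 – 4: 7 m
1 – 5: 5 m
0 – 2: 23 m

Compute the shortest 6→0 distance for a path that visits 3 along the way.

54 m

Shortest 6→3: 6–3 = 23
Best 3 to 0: 3–2–0 costing 31
Total via 3: 23 + 31 = 54 m.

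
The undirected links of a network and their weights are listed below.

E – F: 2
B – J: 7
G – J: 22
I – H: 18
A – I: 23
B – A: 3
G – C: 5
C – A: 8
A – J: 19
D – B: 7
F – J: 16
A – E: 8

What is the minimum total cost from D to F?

20

Compare a few routes:
D - B - J - F: 7+7+16 = 30
D - B - A - E - F: 7+3+8+2 = 20
Cheapest is D - B - A - E - F at 20.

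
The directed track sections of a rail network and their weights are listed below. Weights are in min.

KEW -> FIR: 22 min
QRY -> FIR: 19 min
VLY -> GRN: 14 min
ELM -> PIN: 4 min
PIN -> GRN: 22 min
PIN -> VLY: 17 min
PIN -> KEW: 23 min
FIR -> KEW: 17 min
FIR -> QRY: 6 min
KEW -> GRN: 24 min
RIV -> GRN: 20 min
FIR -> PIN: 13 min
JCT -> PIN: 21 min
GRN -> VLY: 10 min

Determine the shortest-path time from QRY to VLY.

Settle nodes by increasing distance from QRY:
QRY: 0
FIR: 19  (via QRY)
PIN: 32  (via FIR)
KEW: 36  (via FIR)
VLY: 49  (via PIN)
Shortest route: QRY–FIR–PIN–VLY = 49 min.

49 min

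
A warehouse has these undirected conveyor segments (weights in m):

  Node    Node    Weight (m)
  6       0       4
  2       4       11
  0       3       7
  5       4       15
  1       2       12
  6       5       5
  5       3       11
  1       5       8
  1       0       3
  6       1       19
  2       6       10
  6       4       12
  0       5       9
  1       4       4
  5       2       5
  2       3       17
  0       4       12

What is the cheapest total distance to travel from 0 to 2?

Shortest distances from 0:
0: 0
1: 3  (via 0)
6: 4  (via 0)
3: 7  (via 0)
4: 7  (via 1)
5: 9  (via 0)
2: 14  (via 6)
Shortest route: 0 → 6 → 2 = 14 m.

14 m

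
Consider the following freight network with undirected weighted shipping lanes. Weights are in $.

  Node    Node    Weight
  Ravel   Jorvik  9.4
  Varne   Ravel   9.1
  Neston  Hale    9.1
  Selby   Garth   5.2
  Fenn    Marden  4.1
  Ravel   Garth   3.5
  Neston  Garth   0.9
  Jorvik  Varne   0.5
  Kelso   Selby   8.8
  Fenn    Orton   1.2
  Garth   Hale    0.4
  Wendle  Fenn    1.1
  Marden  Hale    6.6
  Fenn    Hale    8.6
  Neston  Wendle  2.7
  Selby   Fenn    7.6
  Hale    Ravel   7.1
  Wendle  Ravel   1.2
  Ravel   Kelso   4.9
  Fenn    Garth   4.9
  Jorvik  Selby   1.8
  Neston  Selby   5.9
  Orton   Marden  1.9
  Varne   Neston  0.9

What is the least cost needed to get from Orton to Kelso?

Compare a few routes:
Orton–Fenn–Wendle–Ravel–Kelso: 1.2+1.1+1.2+4.9 = 8.4
Orton–Marden–Fenn–Wendle–Ravel–Kelso: 1.9+4.1+1.1+1.2+4.9 = 13.2
Orton–Fenn–Wendle–Neston–Garth–Ravel–Kelso: 1.2+1.1+2.7+0.9+3.5+4.9 = 14.3
Cheapest is Orton–Fenn–Wendle–Ravel–Kelso at $8.4.

$8.4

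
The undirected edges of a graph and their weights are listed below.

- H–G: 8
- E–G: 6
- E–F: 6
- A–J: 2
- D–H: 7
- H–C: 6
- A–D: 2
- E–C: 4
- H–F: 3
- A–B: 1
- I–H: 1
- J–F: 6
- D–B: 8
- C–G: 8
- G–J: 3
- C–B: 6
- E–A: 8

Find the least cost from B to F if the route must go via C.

15

Shortest B→C: B → C = 6
Best C to F: C → H → F costing 9
Total via C: 6 + 9 = 15.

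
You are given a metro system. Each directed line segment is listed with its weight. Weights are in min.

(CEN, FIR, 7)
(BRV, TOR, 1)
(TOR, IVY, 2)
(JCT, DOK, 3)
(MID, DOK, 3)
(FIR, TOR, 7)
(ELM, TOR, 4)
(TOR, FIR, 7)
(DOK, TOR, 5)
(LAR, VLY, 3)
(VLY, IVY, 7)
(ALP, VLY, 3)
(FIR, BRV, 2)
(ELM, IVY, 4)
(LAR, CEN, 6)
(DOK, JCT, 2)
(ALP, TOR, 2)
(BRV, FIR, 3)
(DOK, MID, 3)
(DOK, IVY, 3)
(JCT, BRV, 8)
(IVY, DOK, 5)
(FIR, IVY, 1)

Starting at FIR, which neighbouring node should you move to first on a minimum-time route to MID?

Enumerating some paths:
FIR → BRV → TOR → IVY → DOK → MID: 2+1+2+5+3 = 13
FIR → IVY → DOK → MID: 1+5+3 = 9
The minimum is 9 min via FIR → IVY → DOK → MID.
So from FIR the first move is to IVY.

IVY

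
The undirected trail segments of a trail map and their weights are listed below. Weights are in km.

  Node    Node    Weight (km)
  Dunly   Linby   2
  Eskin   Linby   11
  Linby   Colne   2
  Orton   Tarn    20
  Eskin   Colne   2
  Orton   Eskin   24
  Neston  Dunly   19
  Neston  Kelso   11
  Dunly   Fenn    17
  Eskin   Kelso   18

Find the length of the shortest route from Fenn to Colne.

21 km

Shortest distances from Fenn:
Fenn: 0
Dunly: 17  (via Fenn)
Linby: 19  (via Dunly)
Colne: 21  (via Linby)
Shortest route: Fenn → Dunly → Linby → Colne = 21 km.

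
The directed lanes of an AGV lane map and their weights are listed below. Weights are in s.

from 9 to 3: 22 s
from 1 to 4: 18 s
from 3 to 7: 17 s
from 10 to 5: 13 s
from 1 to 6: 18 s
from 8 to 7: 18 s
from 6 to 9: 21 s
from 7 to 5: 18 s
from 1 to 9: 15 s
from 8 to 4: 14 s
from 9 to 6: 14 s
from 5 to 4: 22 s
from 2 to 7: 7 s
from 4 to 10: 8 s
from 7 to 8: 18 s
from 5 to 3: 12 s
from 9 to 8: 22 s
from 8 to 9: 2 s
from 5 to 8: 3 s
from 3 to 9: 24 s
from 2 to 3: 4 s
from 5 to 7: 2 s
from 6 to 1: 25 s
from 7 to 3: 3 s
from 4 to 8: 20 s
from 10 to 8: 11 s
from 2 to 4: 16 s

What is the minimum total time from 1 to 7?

Enumerating some paths:
1 - 9 - 3 - 7: 15+22+17 = 54
1 - 4 - 10 - 5 - 7: 18+8+13+2 = 41
Cheapest is 1 - 4 - 10 - 5 - 7 at 41 s.

41 s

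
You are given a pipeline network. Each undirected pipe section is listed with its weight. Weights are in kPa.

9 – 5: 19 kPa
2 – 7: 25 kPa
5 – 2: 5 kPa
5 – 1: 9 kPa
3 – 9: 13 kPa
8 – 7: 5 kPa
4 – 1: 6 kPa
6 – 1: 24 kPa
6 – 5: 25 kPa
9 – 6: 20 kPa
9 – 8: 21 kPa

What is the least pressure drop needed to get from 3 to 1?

41 kPa

Compare a few routes:
3 → 9 → 6 → 5 → 1: 13+20+25+9 = 67
3 → 9 → 5 → 1: 13+19+9 = 41
3 → 9 → 6 → 1: 13+20+24 = 57
Cheapest is 3 → 9 → 5 → 1 at 41 kPa.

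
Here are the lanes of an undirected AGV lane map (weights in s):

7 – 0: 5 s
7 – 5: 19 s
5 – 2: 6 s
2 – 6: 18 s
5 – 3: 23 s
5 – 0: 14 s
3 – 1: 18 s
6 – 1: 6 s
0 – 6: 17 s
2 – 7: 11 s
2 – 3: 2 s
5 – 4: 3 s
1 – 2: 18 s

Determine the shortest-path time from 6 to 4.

27 s

Enumerating some paths:
6–1–2–5–4: 6+18+6+3 = 33
6–0–5–4: 17+14+3 = 34
6–2–5–4: 18+6+3 = 27
6–1–3–2–5–4: 6+18+2+6+3 = 35
Cheapest is 6–2–5–4 at 27 s.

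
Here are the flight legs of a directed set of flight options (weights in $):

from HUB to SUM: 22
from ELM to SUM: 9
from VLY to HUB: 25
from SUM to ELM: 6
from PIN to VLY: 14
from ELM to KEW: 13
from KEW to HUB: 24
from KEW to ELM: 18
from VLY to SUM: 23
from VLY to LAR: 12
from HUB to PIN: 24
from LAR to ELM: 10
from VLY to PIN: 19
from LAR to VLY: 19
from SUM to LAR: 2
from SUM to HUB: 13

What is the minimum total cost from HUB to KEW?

Compare a few routes:
HUB–SUM–ELM–KEW: 22+6+13 = 41
HUB–SUM–LAR–ELM–KEW: 22+2+10+13 = 47
Cheapest is HUB–SUM–ELM–KEW at $41.

$41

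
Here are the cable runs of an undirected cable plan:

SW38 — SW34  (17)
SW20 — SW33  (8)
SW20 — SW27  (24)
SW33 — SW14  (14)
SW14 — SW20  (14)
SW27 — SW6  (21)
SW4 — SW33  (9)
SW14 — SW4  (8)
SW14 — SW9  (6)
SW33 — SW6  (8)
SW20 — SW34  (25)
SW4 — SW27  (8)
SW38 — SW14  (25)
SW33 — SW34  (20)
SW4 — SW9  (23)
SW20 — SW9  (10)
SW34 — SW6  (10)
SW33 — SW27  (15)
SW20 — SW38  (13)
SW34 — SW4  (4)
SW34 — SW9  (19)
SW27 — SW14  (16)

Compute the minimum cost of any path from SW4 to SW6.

14

Candidate routes:
SW4 - SW34 - SW6: 4+10 = 14
SW4 - SW33 - SW6: 9+8 = 17
SW4 - SW27 - SW6: 8+21 = 29
The minimum is 14 via SW4 - SW34 - SW6.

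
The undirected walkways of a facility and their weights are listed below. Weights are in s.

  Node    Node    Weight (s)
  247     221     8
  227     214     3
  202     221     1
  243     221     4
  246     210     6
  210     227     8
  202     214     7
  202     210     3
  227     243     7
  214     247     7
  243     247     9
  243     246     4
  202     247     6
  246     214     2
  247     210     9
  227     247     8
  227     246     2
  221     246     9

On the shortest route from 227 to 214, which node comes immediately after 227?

214

Candidate routes:
227 - 214: 3 = 3
227 - 246 - 214: 2+2 = 4
Cheapest is 227 - 214 at 3 s.
So from 227 the first move is to 214.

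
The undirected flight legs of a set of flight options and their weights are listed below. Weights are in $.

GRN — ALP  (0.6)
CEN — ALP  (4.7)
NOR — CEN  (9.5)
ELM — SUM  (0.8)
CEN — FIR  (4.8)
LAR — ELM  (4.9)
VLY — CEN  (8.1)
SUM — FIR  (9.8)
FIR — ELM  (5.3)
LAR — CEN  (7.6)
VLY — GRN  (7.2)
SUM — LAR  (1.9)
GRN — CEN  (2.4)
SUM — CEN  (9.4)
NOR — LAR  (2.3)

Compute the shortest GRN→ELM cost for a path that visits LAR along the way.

$12.7

Shortest GRN→LAR: GRN → CEN → LAR = 10
Shortest LAR→ELM: LAR → SUM → ELM = 2.7
Total via LAR: 10 + 2.7 = $12.7.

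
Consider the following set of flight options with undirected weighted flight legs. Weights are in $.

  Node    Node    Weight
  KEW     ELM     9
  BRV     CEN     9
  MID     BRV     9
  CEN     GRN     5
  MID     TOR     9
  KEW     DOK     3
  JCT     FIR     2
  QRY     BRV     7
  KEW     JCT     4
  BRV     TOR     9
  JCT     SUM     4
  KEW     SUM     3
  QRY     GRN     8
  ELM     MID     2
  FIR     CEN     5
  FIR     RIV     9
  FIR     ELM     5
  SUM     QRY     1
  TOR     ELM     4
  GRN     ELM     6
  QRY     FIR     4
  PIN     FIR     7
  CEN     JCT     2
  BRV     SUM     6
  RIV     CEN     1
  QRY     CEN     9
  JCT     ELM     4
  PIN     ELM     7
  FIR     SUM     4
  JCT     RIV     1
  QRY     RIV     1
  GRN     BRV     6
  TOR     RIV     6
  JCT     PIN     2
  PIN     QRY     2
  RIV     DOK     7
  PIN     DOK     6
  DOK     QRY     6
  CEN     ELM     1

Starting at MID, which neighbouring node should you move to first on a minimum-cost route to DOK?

Candidate routes:
MID–ELM–CEN–JCT–KEW–DOK: 2+1+2+4+3 = 12
MID–ELM–CEN–RIV–DOK: 2+1+1+7 = 11
Cheapest is MID–ELM–CEN–RIV–DOK at $11.
So from MID the first move is to ELM.

ELM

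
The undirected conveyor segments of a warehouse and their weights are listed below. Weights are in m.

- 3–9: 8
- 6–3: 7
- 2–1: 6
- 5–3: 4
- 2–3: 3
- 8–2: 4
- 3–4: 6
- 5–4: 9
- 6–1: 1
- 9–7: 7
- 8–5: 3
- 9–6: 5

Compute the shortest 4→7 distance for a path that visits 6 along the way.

25 m

Best 4 to 6: 4–3–6 costing 13
Shortest 6→7: 6–9–7 = 12
Total via 6: 13 + 12 = 25 m.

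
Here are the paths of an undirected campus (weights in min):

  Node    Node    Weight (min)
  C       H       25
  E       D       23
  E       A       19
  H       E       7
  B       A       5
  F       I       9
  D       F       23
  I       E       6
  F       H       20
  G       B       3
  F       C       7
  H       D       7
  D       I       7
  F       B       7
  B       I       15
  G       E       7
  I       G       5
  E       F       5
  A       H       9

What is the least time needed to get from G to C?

Running Dijkstra from G:
G: 0
B: 3  (via G)
I: 5  (via G)
E: 7  (via G)
A: 8  (via B)
F: 10  (via B)
D: 12  (via I)
H: 14  (via E)
C: 17  (via F)
Shortest route: G–B–F–C = 17 min.

17 min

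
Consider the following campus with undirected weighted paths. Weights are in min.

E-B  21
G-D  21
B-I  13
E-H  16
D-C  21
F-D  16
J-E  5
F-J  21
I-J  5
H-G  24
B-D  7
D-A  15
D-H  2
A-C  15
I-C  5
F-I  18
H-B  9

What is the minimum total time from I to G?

41 min

Running Dijkstra from I:
I: 0
C: 5  (via I)
J: 5  (via I)
E: 10  (via J)
B: 13  (via I)
F: 18  (via I)
A: 20  (via C)
D: 20  (via B)
H: 22  (via B)
G: 41  (via D)
Shortest route: I–B–D–G = 41 min.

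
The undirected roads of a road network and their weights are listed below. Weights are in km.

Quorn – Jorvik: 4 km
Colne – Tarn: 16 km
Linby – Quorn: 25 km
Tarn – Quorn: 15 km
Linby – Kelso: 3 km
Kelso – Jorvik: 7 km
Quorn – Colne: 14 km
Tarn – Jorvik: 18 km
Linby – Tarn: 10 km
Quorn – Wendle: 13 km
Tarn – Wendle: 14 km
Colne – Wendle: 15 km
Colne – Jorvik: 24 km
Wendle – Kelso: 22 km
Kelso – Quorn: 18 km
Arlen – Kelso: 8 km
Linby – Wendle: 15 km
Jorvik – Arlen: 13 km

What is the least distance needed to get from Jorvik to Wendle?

17 km

Candidate routes:
Jorvik → Quorn → Wendle: 4+13 = 17
Jorvik → Kelso → Linby → Wendle: 7+3+15 = 25
The minimum is 17 km via Jorvik → Quorn → Wendle.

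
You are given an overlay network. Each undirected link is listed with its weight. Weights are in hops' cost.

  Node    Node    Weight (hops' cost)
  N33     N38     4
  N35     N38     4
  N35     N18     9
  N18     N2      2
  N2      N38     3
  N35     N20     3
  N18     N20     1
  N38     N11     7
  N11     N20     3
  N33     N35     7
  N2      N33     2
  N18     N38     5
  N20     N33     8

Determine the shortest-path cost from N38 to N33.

4 hops' cost

Settle nodes by increasing distance from N38:
N38: 0
N2: 3  (via N38)
N35: 4  (via N38)
N33: 4  (via N38)
Shortest route: N38 → N33 = 4 hops' cost.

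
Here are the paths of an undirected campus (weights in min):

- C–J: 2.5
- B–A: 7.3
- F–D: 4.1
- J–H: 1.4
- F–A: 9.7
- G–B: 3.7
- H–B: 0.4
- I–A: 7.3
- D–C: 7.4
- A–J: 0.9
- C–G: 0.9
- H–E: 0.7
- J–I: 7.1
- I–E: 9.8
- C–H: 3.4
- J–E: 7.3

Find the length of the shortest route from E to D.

11.5 min

Enumerating some paths:
E → H → J → C → D: 0.7+1.4+2.5+7.4 = 12
E → H → C → D: 0.7+3.4+7.4 = 11.5
Cheapest is E → H → C → D at 11.5 min.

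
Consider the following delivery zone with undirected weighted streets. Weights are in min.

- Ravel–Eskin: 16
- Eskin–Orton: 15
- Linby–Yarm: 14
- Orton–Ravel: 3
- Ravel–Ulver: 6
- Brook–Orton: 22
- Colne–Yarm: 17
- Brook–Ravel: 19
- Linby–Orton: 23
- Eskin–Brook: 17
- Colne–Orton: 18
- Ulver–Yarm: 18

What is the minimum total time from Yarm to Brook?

43 min

Shortest distances from Yarm:
Yarm: 0
Linby: 14  (via Yarm)
Colne: 17  (via Yarm)
Ulver: 18  (via Yarm)
Ravel: 24  (via Ulver)
Orton: 27  (via Ravel)
Eskin: 40  (via Ravel)
Brook: 43  (via Ravel)
Shortest route: Yarm → Ulver → Ravel → Brook = 43 min.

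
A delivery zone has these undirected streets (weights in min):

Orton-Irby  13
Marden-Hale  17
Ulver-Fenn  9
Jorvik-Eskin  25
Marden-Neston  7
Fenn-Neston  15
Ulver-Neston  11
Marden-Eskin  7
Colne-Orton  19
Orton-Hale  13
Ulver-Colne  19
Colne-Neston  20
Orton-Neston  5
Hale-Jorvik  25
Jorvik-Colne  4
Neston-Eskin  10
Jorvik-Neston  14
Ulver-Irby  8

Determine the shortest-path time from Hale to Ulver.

29 min

Running Dijkstra from Hale:
Hale: 0
Orton: 13  (via Hale)
Marden: 17  (via Hale)
Neston: 18  (via Orton)
Eskin: 24  (via Marden)
Jorvik: 25  (via Hale)
Irby: 26  (via Orton)
Colne: 29  (via Jorvik)
Ulver: 29  (via Neston)
Shortest route: Hale → Orton → Neston → Ulver = 29 min.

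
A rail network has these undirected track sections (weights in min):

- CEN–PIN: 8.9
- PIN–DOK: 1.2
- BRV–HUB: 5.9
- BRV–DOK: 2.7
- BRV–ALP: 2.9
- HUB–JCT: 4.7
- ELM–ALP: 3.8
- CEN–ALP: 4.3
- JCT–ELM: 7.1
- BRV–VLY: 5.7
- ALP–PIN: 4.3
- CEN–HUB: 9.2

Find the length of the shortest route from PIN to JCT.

Compare a few routes:
PIN → DOK → BRV → HUB → JCT: 1.2+2.7+5.9+4.7 = 14.5
PIN → ALP → ELM → JCT: 4.3+3.8+7.1 = 15.2
Cheapest is PIN → DOK → BRV → HUB → JCT at 14.5 min.

14.5 min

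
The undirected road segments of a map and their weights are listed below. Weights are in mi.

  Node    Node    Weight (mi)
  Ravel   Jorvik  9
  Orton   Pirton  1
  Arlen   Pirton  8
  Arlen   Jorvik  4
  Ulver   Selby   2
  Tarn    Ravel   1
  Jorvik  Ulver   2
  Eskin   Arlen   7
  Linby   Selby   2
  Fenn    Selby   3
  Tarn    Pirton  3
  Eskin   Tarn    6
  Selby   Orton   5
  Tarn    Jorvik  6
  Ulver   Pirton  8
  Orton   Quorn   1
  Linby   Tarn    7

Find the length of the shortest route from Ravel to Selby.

10 mi

Enumerating some paths:
Ravel–Jorvik–Ulver–Selby: 9+2+2 = 13
Ravel–Tarn–Pirton–Orton–Selby: 1+3+1+5 = 10
Ravel–Tarn–Jorvik–Ulver–Selby: 1+6+2+2 = 11
The minimum is 10 mi via Ravel–Tarn–Pirton–Orton–Selby.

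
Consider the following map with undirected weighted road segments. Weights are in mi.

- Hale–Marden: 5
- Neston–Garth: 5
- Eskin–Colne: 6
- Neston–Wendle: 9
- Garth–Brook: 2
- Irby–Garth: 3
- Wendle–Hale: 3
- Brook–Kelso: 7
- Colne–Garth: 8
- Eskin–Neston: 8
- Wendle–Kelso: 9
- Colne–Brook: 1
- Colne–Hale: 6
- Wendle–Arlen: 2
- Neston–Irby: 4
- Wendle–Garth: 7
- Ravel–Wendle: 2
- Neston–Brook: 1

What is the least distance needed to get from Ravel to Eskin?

17 mi

Enumerating some paths:
Ravel–Wendle–Hale–Colne–Eskin: 2+3+6+6 = 17
Ravel–Wendle–Garth–Brook–Colne–Eskin: 2+7+2+1+6 = 18
Cheapest is Ravel–Wendle–Hale–Colne–Eskin at 17 mi.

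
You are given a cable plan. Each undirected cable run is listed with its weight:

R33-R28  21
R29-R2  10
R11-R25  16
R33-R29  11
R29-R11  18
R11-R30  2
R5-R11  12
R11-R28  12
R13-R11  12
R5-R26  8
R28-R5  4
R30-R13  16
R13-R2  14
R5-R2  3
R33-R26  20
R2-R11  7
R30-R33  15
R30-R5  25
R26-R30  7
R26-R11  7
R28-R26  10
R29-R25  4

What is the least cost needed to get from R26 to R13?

19

Enumerating some paths:
R26 - R11 - R13: 7+12 = 19
R26 - R30 - R11 - R13: 7+2+12 = 21
The minimum is 19 via R26 - R11 - R13.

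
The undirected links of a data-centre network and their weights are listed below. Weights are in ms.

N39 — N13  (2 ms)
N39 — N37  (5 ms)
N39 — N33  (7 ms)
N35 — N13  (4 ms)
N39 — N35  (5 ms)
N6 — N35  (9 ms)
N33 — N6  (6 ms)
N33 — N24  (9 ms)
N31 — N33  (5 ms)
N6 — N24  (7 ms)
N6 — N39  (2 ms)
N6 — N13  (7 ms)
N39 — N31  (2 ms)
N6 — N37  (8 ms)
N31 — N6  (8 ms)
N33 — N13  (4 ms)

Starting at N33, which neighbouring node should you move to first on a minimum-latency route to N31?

Candidate routes:
N33 - N6 - N39 - N31: 6+2+2 = 10
N33 - N31: 5 = 5
N33 - N13 - N39 - N31: 4+2+2 = 8
N33 - N39 - N31: 7+2 = 9
The minimum is 5 ms via N33 - N31.
So from N33 the first move is to N31.

N31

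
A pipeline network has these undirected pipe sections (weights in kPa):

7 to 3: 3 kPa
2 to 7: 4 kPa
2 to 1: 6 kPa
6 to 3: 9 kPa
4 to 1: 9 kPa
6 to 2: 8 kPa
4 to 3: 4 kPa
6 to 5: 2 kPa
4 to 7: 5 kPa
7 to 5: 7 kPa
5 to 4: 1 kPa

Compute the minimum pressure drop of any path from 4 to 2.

9 kPa

Settle nodes by increasing distance from 4:
4: 0
5: 1  (via 4)
6: 3  (via 5)
3: 4  (via 4)
7: 5  (via 4)
1: 9  (via 4)
2: 9  (via 7)
Shortest route: 4 → 7 → 2 = 9 kPa.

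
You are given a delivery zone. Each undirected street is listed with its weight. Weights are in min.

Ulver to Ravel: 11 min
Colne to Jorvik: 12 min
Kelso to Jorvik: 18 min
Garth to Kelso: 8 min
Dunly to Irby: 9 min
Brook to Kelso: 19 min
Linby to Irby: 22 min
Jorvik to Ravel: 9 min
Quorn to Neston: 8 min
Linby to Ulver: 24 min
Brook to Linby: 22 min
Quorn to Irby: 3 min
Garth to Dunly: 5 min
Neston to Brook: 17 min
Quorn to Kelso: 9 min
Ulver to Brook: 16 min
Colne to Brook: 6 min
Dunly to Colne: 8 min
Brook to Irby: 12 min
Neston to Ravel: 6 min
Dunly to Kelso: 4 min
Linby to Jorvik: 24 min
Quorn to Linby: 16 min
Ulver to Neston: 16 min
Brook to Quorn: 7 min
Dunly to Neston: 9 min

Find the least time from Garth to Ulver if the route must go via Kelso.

Best Garth to Kelso: Garth → Kelso costing 8
Shortest Kelso→Ulver: Kelso → Dunly → Neston → Ulver = 29
Total via Kelso: 8 + 29 = 37 min.

37 min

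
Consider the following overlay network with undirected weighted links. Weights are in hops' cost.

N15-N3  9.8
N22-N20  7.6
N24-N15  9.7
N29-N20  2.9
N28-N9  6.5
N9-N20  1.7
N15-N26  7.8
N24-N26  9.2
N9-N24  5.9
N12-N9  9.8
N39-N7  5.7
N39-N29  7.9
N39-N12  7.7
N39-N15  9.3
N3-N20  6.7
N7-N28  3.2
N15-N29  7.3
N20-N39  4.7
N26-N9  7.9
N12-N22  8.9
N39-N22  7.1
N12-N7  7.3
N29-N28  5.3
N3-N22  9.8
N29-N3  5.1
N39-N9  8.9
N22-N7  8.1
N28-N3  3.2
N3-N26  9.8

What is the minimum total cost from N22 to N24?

15.2 hops' cost

Running Dijkstra from N22:
N22: 0
N39: 7.1  (via N22)
N20: 7.6  (via N22)
N7: 8.1  (via N22)
N12: 8.9  (via N22)
N9: 9.3  (via N20)
N3: 9.8  (via N22)
N29: 10.5  (via N20)
N28: 11.3  (via N7)
N24: 15.2  (via N9)
Shortest route: N22 → N20 → N9 → N24 = 15.2 hops' cost.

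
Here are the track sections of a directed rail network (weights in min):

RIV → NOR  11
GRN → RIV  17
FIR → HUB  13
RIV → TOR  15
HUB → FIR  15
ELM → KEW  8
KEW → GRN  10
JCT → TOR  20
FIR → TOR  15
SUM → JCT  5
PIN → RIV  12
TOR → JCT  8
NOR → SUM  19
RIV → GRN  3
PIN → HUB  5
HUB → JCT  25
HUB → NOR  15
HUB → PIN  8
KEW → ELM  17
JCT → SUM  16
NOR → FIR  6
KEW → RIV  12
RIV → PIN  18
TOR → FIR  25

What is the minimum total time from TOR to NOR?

Running Dijkstra from TOR:
TOR: 0
JCT: 8  (via TOR)
SUM: 24  (via JCT)
FIR: 25  (via TOR)
HUB: 38  (via FIR)
PIN: 46  (via HUB)
NOR: 53  (via HUB)
Shortest route: TOR–FIR–HUB–NOR = 53 min.

53 min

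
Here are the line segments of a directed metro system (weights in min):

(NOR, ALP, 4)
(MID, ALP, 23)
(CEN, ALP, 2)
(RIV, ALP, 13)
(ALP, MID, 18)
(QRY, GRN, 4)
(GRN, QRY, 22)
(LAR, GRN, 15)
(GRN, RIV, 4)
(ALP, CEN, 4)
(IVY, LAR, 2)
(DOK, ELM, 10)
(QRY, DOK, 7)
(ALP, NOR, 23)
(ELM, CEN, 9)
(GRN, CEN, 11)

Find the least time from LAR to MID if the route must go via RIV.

50 min

Best LAR to RIV: LAR–GRN–RIV costing 19
Best RIV to MID: RIV–ALP–MID costing 31
Total via RIV: 19 + 31 = 50 min.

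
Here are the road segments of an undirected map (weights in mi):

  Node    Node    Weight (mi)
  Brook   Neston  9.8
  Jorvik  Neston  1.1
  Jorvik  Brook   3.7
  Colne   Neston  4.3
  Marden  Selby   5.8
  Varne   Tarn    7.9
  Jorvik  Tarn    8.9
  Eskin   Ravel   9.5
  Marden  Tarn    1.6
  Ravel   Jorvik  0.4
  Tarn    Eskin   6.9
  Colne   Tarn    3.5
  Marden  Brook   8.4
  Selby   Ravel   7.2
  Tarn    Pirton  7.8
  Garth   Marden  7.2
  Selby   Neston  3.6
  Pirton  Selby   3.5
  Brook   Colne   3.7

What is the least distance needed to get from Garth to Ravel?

18.1 mi

Compare a few routes:
Garth - Marden - Selby - Ravel: 7.2+5.8+7.2 = 20.2
Garth - Marden - Tarn - Colne - Brook - Jorvik - Ravel: 7.2+1.6+3.5+3.7+3.7+0.4 = 20.1
Garth - Marden - Brook - Jorvik - Ravel: 7.2+8.4+3.7+0.4 = 19.7
Garth - Marden - Tarn - Jorvik - Ravel: 7.2+1.6+8.9+0.4 = 18.1
Cheapest is Garth - Marden - Tarn - Jorvik - Ravel at 18.1 mi.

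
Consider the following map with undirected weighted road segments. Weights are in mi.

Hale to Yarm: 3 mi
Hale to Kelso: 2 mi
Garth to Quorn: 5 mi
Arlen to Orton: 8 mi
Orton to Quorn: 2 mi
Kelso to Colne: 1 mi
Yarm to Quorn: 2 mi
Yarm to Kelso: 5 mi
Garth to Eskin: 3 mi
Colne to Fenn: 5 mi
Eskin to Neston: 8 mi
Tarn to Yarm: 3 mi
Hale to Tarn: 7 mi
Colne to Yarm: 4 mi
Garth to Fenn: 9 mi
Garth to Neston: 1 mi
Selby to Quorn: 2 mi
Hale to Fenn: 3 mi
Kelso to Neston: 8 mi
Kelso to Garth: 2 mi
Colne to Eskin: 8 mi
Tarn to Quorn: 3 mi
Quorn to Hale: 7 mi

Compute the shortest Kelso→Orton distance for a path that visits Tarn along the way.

Best Kelso to Tarn: Kelso → Yarm → Tarn costing 8
Best Tarn to Orton: Tarn → Quorn → Orton costing 5
Total via Tarn: 8 + 5 = 13 mi.

13 mi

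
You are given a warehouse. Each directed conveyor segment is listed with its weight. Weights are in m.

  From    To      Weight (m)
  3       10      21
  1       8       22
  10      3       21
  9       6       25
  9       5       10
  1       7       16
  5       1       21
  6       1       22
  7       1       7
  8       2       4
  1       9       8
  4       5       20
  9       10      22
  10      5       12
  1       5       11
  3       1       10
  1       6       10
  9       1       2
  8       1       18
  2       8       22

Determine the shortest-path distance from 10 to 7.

47 m

Shortest distances from 10:
10: 0
5: 12  (via 10)
3: 21  (via 10)
1: 31  (via 3)
9: 39  (via 1)
6: 41  (via 1)
7: 47  (via 1)
Shortest route: 10–3–1–7 = 47 m.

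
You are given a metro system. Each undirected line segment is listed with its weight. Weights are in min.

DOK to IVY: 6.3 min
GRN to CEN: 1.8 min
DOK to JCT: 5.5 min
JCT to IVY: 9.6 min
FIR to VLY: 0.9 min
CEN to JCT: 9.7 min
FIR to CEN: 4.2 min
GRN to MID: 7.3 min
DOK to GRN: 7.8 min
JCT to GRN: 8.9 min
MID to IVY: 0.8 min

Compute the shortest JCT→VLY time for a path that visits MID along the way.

Best JCT to MID: JCT–IVY–MID costing 10.4
Best MID to VLY: MID–GRN–CEN–FIR–VLY costing 14.2
Total via MID: 10.4 + 14.2 = 24.6 min.

24.6 min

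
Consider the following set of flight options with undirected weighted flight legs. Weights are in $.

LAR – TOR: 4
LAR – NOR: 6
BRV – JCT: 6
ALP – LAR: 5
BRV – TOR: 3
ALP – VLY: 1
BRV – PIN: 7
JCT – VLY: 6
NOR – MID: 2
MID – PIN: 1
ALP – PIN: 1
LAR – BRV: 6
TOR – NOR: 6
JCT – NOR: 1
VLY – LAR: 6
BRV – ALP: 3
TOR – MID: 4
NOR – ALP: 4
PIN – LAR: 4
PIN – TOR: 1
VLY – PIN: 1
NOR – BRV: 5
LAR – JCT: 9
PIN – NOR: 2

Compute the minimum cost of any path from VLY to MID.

Shortest distances from VLY:
VLY: 0
ALP: 1  (via VLY)
PIN: 1  (via VLY)
TOR: 2  (via PIN)
MID: 2  (via PIN)
Shortest route: VLY–PIN–MID = $2.

$2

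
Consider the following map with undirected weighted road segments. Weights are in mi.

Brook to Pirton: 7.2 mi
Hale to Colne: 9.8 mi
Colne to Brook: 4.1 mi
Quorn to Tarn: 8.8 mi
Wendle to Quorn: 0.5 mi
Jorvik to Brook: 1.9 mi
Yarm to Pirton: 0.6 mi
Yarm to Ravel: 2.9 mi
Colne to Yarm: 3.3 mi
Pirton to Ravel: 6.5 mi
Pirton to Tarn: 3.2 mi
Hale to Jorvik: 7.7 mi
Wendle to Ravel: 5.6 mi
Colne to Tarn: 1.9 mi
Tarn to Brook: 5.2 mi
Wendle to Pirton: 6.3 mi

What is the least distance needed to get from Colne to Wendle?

10.2 mi

Compare a few routes:
Colne–Tarn–Pirton–Wendle: 1.9+3.2+6.3 = 11.4
Colne–Tarn–Quorn–Wendle: 1.9+8.8+0.5 = 11.2
Colne–Yarm–Ravel–Wendle: 3.3+2.9+5.6 = 11.8
Colne–Yarm–Pirton–Wendle: 3.3+0.6+6.3 = 10.2
Cheapest is Colne–Yarm–Pirton–Wendle at 10.2 mi.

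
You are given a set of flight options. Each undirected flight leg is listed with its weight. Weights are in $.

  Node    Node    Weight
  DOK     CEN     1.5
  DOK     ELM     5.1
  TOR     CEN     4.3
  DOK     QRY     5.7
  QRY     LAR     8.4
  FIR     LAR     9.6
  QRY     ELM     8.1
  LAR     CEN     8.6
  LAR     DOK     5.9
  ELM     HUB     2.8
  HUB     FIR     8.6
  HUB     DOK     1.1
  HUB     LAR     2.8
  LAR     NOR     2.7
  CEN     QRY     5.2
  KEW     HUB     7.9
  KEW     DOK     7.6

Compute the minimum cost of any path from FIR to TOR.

$15.5

Enumerating some paths:
FIR → HUB → DOK → CEN → TOR: 8.6+1.1+1.5+4.3 = 15.5
FIR → LAR → DOK → CEN → TOR: 9.6+5.9+1.5+4.3 = 21.3
FIR → LAR → HUB → DOK → CEN → TOR: 9.6+2.8+1.1+1.5+4.3 = 19.3
Cheapest is FIR → HUB → DOK → CEN → TOR at $15.5.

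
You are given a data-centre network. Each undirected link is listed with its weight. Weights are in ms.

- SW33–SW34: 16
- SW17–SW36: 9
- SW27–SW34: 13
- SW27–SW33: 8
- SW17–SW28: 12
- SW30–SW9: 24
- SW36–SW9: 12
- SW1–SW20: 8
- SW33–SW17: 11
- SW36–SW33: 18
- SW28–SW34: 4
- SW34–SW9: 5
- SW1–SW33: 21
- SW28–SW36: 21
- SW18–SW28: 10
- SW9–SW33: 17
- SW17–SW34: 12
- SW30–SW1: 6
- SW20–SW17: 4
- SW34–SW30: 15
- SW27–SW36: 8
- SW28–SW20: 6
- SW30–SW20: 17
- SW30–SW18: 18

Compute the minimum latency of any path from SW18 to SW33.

30 ms

Shortest distances from SW18:
SW18: 0
SW28: 10  (via SW18)
SW34: 14  (via SW28)
SW20: 16  (via SW28)
SW30: 18  (via SW18)
SW9: 19  (via SW34)
SW17: 20  (via SW20)
SW1: 24  (via SW20)
SW27: 27  (via SW34)
SW36: 29  (via SW17)
SW33: 30  (via SW34)
Shortest route: SW18 → SW28 → SW34 → SW33 = 30 ms.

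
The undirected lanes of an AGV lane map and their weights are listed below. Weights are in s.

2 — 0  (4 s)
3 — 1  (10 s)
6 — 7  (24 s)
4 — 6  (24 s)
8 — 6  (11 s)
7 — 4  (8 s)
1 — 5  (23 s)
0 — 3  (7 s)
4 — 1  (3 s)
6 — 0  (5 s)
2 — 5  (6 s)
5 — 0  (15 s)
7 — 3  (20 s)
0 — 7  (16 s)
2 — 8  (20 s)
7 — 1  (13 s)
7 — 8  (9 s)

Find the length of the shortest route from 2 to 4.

Settle nodes by increasing distance from 2:
2: 0
0: 4  (via 2)
5: 6  (via 2)
6: 9  (via 0)
3: 11  (via 0)
7: 20  (via 0)
8: 20  (via 2)
1: 21  (via 3)
4: 24  (via 1)
Shortest route: 2–0–3–1–4 = 24 s.

24 s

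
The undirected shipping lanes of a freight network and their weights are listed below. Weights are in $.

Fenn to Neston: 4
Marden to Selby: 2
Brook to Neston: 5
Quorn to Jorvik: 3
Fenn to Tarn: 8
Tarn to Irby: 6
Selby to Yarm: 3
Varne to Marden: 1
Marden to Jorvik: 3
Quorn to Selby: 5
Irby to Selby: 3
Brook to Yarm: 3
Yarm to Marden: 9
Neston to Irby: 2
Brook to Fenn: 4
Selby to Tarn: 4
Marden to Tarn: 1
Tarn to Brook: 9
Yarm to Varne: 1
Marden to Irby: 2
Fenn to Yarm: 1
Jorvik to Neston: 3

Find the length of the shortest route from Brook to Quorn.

Settle nodes by increasing distance from Brook:
Brook: 0
Yarm: 3  (via Brook)
Varne: 4  (via Yarm)
Fenn: 4  (via Brook)
Marden: 5  (via Varne)
Neston: 5  (via Brook)
Tarn: 6  (via Marden)
Selby: 6  (via Yarm)
Irby: 7  (via Marden)
Jorvik: 8  (via Marden)
Quorn: 11  (via Selby)
Shortest route: Brook → Yarm → Selby → Quorn = $11.

$11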